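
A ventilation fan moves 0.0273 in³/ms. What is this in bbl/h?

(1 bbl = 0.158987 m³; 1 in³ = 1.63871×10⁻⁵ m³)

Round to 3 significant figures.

10.1 bbl/h

0.0273 in³/ms × 1.63871×10⁻⁵ m³/in³ ÷ 0.001 s/ms = 4.47368×10⁻⁴ m³/s
4.47368×10⁻⁴ m³/s ÷ 0.158987 m³/bbl × 3600 s/h = 10.1299 bbl/h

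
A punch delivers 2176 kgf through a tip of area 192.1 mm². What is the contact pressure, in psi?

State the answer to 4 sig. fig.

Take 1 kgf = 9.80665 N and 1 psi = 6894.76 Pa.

1.611×10⁴ psi

2176 kgf × 9.80665 → 21339.3 N
192.1 mm² × 10⁻⁶ → 1.921×10⁻⁴ m²
P = F / A = 21339.3 N / 1.921×10⁻⁴ m² = 1.11084×10⁸ Pa
1.11084×10⁸ Pa ÷ (6894.76 Pa/psi) = 16111.4 psi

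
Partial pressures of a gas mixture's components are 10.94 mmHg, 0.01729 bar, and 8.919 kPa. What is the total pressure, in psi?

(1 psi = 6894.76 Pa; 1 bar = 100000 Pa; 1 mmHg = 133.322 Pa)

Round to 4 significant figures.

10.94 mmHg × 133.322 → 1458.54 Pa
0.01729 bar × 100000 → 1729 Pa
8.919 kPa × 1000 → 8919 Pa
Combined: 1458.54 + 1729 + 8919 = 12106.5 Pa
In psi: 12106.5 / 6894.76 = 1.7559 psi

1.756 psi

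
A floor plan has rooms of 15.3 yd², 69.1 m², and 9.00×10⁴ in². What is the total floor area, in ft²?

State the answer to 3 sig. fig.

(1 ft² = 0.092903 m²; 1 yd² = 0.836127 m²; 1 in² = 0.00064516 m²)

15.3 yd² × 0.836127 = 12.7927 m²
69.1 m² (already m²)
9.00×10⁴ in² × 0.00064516 = 58.0644 m²
Total: 12.7927 + 69.1 + 58.0644 = 139.957 m²
In ft²: 139.957 / 0.092903 = 1506.49 ft²

1510 ft²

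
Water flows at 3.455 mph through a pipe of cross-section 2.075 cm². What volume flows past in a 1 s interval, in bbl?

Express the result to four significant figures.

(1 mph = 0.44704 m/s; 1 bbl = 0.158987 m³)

0.002016 bbl

3.455 mph × 0.44704 → 1.54452 m/s
2.075 cm² × 0.0001 → 2.075×10⁻⁴ m²
V = v × A × t = 1.54452 m/s × 2.075×10⁻⁴ m² × 1 s = 3.20488×10⁻⁴ m³
3.20488×10⁻⁴ m³ ÷ (0.158987 m³/bbl) = 0.00201581 bbl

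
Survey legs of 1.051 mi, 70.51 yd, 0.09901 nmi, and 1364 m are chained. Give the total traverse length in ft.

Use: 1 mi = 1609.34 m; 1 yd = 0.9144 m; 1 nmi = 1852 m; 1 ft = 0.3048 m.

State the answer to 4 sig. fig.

1.084×10⁴ ft

1.051 mi × 1609.34 = 1691.42 m
70.51 yd × 0.9144 = 64.4743 m
0.09901 nmi × 1852 = 183.367 m
1364 m (already m)
Combined: 1691.42 + 64.4743 + 183.367 + 1364 = 3303.26 m
In ft: 3303.26 / 0.3048 = 10837.5 ft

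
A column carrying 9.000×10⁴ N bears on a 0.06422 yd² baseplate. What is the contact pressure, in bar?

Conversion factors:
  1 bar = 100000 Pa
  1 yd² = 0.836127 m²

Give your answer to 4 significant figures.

0.06422 yd² × 0.836127 → 0.0536961 m²
P = F / A = 90000 N / 0.0536961 m² = 1.6761×10⁶ Pa
1.6761×10⁶ Pa ÷ (100000 Pa/bar) = 16.761 bar

16.76 bar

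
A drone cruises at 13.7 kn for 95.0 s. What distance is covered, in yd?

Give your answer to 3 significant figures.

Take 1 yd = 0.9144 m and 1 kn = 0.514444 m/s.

732 yd

13.7 kn × 0.514444 = 7.04788 m/s
d = v × t = 7.04788 m/s × 95 s = 669.549 m
669.549 m ÷ (0.9144 m/yd) = 732.228 yd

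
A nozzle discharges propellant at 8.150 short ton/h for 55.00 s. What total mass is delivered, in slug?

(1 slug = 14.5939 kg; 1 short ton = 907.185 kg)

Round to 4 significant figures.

7.740 slug

8.150 short ton/h → 2.05377 kg/s
m = ṁ × t = 2.05377 × 55 = 112.957 kg
In slug: 112.957 / 14.5939 = 7.74001 slug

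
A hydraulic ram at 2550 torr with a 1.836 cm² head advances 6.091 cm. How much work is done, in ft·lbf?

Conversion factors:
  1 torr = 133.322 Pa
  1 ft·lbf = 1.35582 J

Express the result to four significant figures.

2.804 ft·lbf

2550 torr → 339971 Pa
1.836 cm² → 1.836×10⁻⁴ m²
F = P × A = 339971 × 1.836×10⁻⁴ = 62.4187 N
6.091 cm → 0.06091 m
W = F × d = 62.4187 × 0.06091 = 3.80192 J
In ft·lbf: 3.80192 / 1.35582 = 2.80415 ft·lbf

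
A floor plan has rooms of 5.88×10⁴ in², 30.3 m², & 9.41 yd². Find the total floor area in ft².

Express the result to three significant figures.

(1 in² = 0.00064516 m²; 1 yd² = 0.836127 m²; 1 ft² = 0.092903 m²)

5.88×10⁴ in² × 0.00064516 → 37.9354 m²
30.3 m² (already m²)
9.41 yd² × 0.836127 → 7.86796 m²
Total: 37.9354 + 30.3 + 7.86796 = 76.1034 m²
In ft²: 76.1034 / 0.092903 = 819.171 ft²

819 ft²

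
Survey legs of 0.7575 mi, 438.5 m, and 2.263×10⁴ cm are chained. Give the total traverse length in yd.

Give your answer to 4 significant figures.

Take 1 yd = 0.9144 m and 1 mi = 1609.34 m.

0.7575 mi × 1609.34 → 1219.08 m
438.5 m (already m)
2.263×10⁴ cm × 0.01 → 226.3 m
Combined: 1219.08 + 438.5 + 226.3 = 1883.88 m
In yd: 1883.88 / 0.9144 = 2060.24 yd

2060 yd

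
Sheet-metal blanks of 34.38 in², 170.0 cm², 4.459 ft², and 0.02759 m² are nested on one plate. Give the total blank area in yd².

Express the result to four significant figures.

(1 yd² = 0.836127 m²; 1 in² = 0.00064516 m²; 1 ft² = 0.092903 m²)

0.5753 yd²

34.38 in² × 0.00064516 = 0.0221806 m²
170.0 cm² × 0.0001 = 0.017 m²
4.459 ft² × 0.092903 = 0.414254 m²
0.02759 m² (already m²)
Combined: 0.0221806 + 0.017 + 0.414254 + 0.02759 = 0.481025 m²
In yd²: 0.481025 / 0.836127 = 0.575301 yd²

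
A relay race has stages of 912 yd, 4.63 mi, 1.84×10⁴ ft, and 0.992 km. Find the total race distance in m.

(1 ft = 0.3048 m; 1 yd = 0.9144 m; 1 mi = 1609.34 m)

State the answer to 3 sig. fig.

912 yd × 0.9144 = 833.933 m
4.63 mi × 1609.34 = 7451.24 m
1.84×10⁴ ft × 0.3048 = 5608.32 m
0.992 km × 1000 = 992 m
Sum: 833.933 + 7451.24 + 5608.32 + 992 = 14885.5 m

1.49×10⁴ m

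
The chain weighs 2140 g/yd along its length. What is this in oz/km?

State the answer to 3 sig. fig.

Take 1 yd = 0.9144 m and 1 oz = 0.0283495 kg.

2140 g/yd × 0.001 kg/g ÷ 0.9144 m/yd = 2.34033 kg/m
2.34033 kg/m ÷ 0.0283495 kg/oz × 1000 m/km = 82552.8 oz/km

8.26×10⁴ oz/km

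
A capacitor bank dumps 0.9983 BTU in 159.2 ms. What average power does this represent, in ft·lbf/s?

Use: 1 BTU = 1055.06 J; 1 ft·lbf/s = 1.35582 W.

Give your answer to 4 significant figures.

4880 ft·lbf/s

0.9983 BTU × 1055.06 = 1053.27 J
159.2 ms × 0.001 = 0.1592 s
P = E / t = 1053.27 J / 0.1592 s = 6616.02 W
6616.02 W ÷ (1.35582 W/ft·lbf/s) = 4879.72 ft·lbf/s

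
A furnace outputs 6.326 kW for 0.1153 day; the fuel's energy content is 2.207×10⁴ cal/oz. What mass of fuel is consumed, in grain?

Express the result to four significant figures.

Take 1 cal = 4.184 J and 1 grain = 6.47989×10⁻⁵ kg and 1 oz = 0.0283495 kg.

2.986×10⁵ grain

6.326 kW → 6326 W
0.1153 day → 9961.92 s
E = P × t = 6326 × 9961.92 = 6.30191×10⁷ J
2.207×10⁴ cal/oz → 3.25723×10⁶ J/kg
m = E / e_s = 6.30191×10⁷ / 3.25723×10⁶ = 19.3475 kg
In grain: 19.3475 / 6.47989×10⁻⁵ = 298578 grain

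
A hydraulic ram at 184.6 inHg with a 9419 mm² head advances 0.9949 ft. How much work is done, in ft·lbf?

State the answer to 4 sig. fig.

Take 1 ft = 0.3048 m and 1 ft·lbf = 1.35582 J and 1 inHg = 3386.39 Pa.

1317 ft·lbf

184.6 inHg → 625128 Pa
9419 mm² → 0.009419 m²
F = P × A = 625128 × 0.009419 = 5888.08 N
0.9949 ft → 0.303246 m
W = F × d = 5888.08 × 0.303246 = 1785.54 J
In ft·lbf: 1785.54 / 1.35582 = 1316.94 ft·lbf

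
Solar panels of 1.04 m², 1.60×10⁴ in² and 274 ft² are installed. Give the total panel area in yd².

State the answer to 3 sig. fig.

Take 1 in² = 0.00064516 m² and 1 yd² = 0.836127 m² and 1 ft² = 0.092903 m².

1.04 m² (already m²)
1.60×10⁴ in² × 0.00064516 = 10.3226 m²
274 ft² × 0.092903 = 25.4554 m²
Total: 1.04 + 10.3226 + 25.4554 = 36.818 m²
In yd²: 36.818 / 0.836127 = 44.034 yd²

44.0 yd²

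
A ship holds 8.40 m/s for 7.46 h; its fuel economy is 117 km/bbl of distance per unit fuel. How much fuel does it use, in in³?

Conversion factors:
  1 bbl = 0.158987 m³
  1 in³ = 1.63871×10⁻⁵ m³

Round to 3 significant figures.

1.87×10⁴ in³

7.46 h → 26856 s
d = v × t = 8.4 × 26856 = 225590 m
117 km/bbl → 735909 m/m³
V = d / (distance per unit fuel) = 225590 / 735909 = 0.306546 m³
In in³: 0.306546 / 1.63871×10⁻⁵ = 18706.5 in³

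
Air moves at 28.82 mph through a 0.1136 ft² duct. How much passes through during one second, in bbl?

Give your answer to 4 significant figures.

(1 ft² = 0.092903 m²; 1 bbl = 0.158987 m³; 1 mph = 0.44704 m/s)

0.8552 bbl

28.82 mph × 0.44704 = 12.8837 m/s
0.1136 ft² × 0.092903 = 0.0105538 m²
V = v × A × t = 12.8837 m/s × 0.0105538 m² × 1 s = 0.135972 m³
0.135972 m³ ÷ (0.158987 m³/bbl) = 0.85524 bbl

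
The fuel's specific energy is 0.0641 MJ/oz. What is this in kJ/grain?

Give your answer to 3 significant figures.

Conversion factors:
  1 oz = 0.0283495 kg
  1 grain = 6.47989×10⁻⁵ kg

0.0641 MJ/oz × 1000000 J/MJ ÷ 0.0283495 kg/oz = 2.26106×10⁶ J/kg
2.26106×10⁶ J/kg ÷ 1000 J/kJ × 6.47989×10⁻⁵ kg/grain = 0.146514 kJ/grain

0.147 kJ/grain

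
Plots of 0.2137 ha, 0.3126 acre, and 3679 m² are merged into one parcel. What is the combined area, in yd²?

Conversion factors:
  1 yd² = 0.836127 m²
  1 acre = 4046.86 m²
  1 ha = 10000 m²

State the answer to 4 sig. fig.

8469 yd²

0.2137 ha × 10000 = 2137 m²
0.3126 acre × 4046.86 = 1265.05 m²
3679 m² (already m²)
Total: 2137 + 1265.05 + 3679 = 7081.05 m²
In yd²: 7081.05 / 0.836127 = 8468.87 yd²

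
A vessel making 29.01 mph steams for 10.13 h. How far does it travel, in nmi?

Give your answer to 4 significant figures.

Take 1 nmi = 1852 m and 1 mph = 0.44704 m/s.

255.4 nmi

29.01 mph × 0.44704 = 12.9686 m/s
10.13 h × 3600 = 36468 s
d = v × t = 12.9686 m/s × 36468 s = 472939 m
472939 m ÷ (1852 m/nmi) = 255.367 nmi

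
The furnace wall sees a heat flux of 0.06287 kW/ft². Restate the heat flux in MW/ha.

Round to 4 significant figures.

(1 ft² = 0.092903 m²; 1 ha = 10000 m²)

0.06287 kW/ft² × 1000 W/kW ÷ 0.092903 m²/ft² = 676.727 W/m²
676.727 W/m² ÷ 1000000 W/MW × 10000 m²/ha = 6.76727 MW/ha

6.767 MW/ha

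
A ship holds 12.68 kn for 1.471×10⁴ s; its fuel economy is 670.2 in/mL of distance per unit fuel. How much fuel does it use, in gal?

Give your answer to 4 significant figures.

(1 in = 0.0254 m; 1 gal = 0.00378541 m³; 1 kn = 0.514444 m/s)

12.68 kn → 6.52315 m/s
d = v × t = 6.52315 × 14710 = 95955.5 m
670.2 in/mL → 1.70231×10⁷ m/m³
V = d / (distance per unit fuel) = 95955.5 / 1.70231×10⁷ = 0.00563678 m³
In gal: 0.00563678 / 0.00378541 = 1.48908 gal

1.489 gal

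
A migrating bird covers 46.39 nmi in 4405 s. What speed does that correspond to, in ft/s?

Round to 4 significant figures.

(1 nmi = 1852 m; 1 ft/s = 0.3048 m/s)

46.39 nmi × 1852 → 85914.3 m
v = d / t = 85914.3 m / 4405 s = 19.5038 m/s
19.5038 m/s ÷ (0.3048 m/s/ft/s) = 63.9888 ft/s

63.99 ft/s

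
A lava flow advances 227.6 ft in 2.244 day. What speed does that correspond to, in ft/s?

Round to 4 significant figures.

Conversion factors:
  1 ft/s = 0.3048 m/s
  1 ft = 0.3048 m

227.6 ft × 0.3048 → 69.3725 m
2.244 day × 86400 → 193882 s
v = d / t = 69.3725 m / 193882 s = 3.57808×10⁻⁴ m/s
3.57808×10⁻⁴ m/s ÷ (0.3048 m/s/ft/s) = 0.00117391 ft/s

0.001174 ft/s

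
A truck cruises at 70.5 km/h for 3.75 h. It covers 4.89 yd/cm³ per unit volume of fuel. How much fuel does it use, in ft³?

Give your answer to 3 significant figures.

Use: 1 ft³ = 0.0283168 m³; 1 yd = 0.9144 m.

2.09 ft³

70.5 km/h → 19.5833 m/s
3.75 h → 13500 s
d = v × t = 19.5833 × 13500 = 264375 m
4.89 yd/cm³ → 4.47142×10⁶ m/m³
V = d / (distance per unit fuel) = 264375 / 4.47142×10⁶ = 0.0591255 m³
In ft³: 0.0591255 / 0.0283168 = 2.088 ft³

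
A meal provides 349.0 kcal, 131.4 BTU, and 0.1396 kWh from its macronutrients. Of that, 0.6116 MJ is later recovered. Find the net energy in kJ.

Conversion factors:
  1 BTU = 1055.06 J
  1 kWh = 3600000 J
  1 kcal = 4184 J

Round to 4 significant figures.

1490 kJ

349.0 kcal × 4184 → 1.46022×10⁶ J
131.4 BTU × 1055.06 → 138635 J
0.1396 kWh × 3600000 → 502560 J
0.6116 MJ × 1000000 → 611600 J
Sum: 1.46022×10⁶ + 138635 + 502560 − 611600 = 1.48982×10⁶ J
In kJ: 1.48982×10⁶ / 1000 = 1489.82 kJ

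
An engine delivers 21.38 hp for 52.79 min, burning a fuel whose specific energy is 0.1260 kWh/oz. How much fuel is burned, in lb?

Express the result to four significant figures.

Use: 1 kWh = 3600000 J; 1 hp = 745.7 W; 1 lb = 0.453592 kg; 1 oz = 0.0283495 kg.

6.958 lb

21.38 hp → 15943.1 W
52.79 min → 3167.4 s
E = P × t = 15943.1 × 3167.4 = 5.04982×10⁷ J
0.1260 kWh/oz → 1.60003×10⁷ J/kg
m = E / e_s = 5.04982×10⁷ / 1.60003×10⁷ = 3.15608 kg
In lb: 3.15608 / 0.453592 = 6.95797 lb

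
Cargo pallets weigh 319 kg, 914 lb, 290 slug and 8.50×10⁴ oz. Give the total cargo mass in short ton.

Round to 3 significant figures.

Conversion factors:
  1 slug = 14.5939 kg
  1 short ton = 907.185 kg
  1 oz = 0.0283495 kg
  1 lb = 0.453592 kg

319 kg (already kg)
914 lb × 0.453592 = 414.583 kg
290 slug × 14.5939 = 4232.23 kg
8.50×10⁴ oz × 0.0283495 = 2409.71 kg
Combined: 319 + 414.583 + 4232.23 + 2409.71 = 7375.52 kg
In short ton: 7375.52 / 907.185 = 8.13012 short ton

8.13 short ton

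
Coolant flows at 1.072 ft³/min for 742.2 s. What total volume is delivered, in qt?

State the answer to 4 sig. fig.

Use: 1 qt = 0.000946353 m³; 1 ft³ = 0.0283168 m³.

1.072 ft³/min → 5.05927×10⁻⁴ m³/s
V = Q × t = 5.05927×10⁻⁴ × 742.2 = 0.375499 m³
In qt: 0.375499 / 0.000946353 = 396.785 qt

396.8 qt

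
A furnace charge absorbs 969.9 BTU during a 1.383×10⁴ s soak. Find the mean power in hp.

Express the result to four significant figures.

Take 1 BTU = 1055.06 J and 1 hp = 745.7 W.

969.9 BTU × 1055.06 = 1.0233×10⁶ J
P = E / t = 1.0233×10⁶ J / 13830 s = 73.9913 W
73.9913 W ÷ (745.7 W/hp) = 0.099224 hp

0.09922 hp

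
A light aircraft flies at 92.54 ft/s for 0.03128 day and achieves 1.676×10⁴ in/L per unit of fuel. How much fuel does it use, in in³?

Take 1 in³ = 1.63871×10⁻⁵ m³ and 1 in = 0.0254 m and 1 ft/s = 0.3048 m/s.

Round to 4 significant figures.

1.093×10⁴ in³

92.54 ft/s → 28.2062 m/s
0.03128 day → 2702.59 s
d = v × t = 28.2062 × 2702.59 = 76229.8 m
1.676×10⁴ in/L → 425704 m/m³
V = d / (distance per unit fuel) = 76229.8 / 425704 = 0.179068 m³
In in³: 0.179068 / 1.63871×10⁻⁵ = 10927.4 in³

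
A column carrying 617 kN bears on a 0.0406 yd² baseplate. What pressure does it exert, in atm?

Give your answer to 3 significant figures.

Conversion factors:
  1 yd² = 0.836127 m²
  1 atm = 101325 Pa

179 atm

617 kN × 1000 → 617000 N
0.0406 yd² × 0.836127 → 0.0339468 m²
P = F / A = 617000 N / 0.0339468 m² = 1.81755×10⁷ Pa
1.81755×10⁷ Pa ÷ (101325 Pa/atm) = 179.378 atm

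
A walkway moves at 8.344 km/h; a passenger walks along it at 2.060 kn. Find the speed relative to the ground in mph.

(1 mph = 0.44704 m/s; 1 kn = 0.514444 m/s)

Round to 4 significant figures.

7.555 mph

8.344 km/h × (1/3.6) = 2.31778 m/s
2.060 kn × 0.514444 = 1.05975 m/s
Combined: 2.31778 + 1.05975 = 3.37753 m/s
In mph: 3.37753 / 0.44704 = 7.55532 mph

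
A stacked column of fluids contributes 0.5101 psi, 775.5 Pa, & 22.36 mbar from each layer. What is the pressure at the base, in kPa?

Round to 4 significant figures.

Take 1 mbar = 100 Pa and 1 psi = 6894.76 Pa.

0.5101 psi × 6894.76 = 3517.02 Pa
775.5 Pa (already Pa)
22.36 mbar × 100 = 2236 Pa
Combined: 3517.02 + 775.5 + 2236 = 6528.52 Pa
In kPa: 6528.52 / 1000 = 6.52852 kPa

6.529 kPa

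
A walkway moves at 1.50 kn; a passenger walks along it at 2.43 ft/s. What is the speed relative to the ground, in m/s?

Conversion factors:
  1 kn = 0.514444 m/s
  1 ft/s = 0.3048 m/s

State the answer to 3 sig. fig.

1.50 kn × 0.514444 → 0.771666 m/s
2.43 ft/s × 0.3048 → 0.740664 m/s
Total: 0.771666 + 0.740664 = 1.51233 m/s

1.51 m/s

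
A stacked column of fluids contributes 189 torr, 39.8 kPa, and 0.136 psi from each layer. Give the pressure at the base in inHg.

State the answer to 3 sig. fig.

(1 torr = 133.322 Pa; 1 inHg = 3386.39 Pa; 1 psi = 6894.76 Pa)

19.5 inHg

189 torr × 133.322 → 25197.9 Pa
39.8 kPa × 1000 → 39800 Pa
0.136 psi × 6894.76 → 937.687 Pa
Combined: 25197.9 + 39800 + 937.687 = 65935.6 Pa
In inHg: 65935.6 / 3386.39 = 19.4708 inHg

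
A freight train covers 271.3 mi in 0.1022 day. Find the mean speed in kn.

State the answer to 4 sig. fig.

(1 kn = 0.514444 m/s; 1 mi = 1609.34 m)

96.12 kn

271.3 mi × 1609.34 = 436614 m
0.1022 day × 86400 = 8830.08 s
v = d / t = 436614 m / 8830.08 s = 49.4462 m/s
49.4462 m/s ÷ (0.514444 m/s/kn) = 96.1158 kn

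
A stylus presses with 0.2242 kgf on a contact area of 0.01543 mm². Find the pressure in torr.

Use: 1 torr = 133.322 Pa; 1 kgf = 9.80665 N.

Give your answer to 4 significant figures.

0.2242 kgf × 9.80665 → 2.19865 N
0.01543 mm² × 10⁻⁶ → 1.543×10⁻⁸ m²
P = F / A = 2.19865 N / 1.543×10⁻⁸ m² = 1.42492×10⁸ Pa
1.42492×10⁸ Pa ÷ (133.322 Pa/torr) = 1.06878×10⁶ torr

1.069×10⁶ torr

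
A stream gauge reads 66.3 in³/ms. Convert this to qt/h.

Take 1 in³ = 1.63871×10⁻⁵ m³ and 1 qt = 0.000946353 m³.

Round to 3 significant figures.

66.3 in³/ms × 1.63871×10⁻⁵ m³/in³ ÷ 0.001 s/ms = 1.08646 m³/s
1.08646 m³/s ÷ 0.000946353 m³/qt × 3600 s/h = 4.13298×10⁶ qt/h

4.13×10⁶ qt/h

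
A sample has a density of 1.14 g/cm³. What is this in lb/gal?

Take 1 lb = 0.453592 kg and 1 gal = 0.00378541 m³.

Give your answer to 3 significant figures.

9.51 lb/gal

1.14 g/cm³ × 0.001 kg/g ÷ 10⁻⁶ m³/cm³ = 1140 kg/m³
1140 kg/m³ ÷ 0.453592 kg/lb × 0.00378541 m³/gal = 9.51376 lb/gal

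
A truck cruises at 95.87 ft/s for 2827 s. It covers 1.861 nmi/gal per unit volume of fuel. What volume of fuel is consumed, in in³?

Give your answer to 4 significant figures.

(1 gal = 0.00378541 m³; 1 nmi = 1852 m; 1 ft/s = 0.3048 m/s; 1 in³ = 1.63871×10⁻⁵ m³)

95.87 ft/s → 29.2212 m/s
d = v × t = 29.2212 × 2827 = 82608.3 m
1.861 nmi/gal → 910488 m/m³
V = d / (distance per unit fuel) = 82608.3 / 910488 = 0.0907297 m³
In in³: 0.0907297 / 1.63871×10⁻⁵ = 5536.65 in³

5537 in³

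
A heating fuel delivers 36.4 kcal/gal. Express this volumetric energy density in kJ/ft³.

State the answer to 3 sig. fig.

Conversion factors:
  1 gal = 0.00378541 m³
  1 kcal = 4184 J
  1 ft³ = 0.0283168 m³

36.4 kcal/gal × 4184 J/kcal ÷ 0.00378541 m³/gal = 4.02328×10⁷ J/m³
4.02328×10⁷ J/m³ ÷ 1000 J/kJ × 0.0283168 m³/ft³ = 1139.26 kJ/ft³

1140 kJ/ft³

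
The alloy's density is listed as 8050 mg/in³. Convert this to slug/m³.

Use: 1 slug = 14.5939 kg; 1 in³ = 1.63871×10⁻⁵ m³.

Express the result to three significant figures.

8050 mg/in³ × 10⁻⁶ kg/mg ÷ 1.63871×10⁻⁵ m³/in³ = 491.24 kg/m³
491.24 kg/m³ ÷ 14.5939 kg/slug = 33.6606 slug/m³

33.7 slug/m³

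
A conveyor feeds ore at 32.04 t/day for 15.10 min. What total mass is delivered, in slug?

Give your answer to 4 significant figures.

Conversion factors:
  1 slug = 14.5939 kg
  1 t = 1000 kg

32.04 t/day → 0.370833 kg/s
15.10 min → 906 s
m = ṁ × t = 0.370833 × 906 = 335.975 kg
In slug: 335.975 / 14.5939 = 23.0216 slug

23.02 slug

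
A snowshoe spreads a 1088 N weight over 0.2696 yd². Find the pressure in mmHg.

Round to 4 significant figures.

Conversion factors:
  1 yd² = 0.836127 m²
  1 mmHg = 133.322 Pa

36.20 mmHg

0.2696 yd² × 0.836127 → 0.22542 m²
P = F / A = 1088 N / 0.22542 m² = 4826.55 Pa
4826.55 Pa ÷ (133.322 Pa/mmHg) = 36.2022 mmHg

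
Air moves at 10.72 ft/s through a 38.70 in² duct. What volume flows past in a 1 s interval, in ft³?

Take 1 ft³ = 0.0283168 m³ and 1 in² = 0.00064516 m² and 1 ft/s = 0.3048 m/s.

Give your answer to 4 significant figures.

10.72 ft/s × 0.3048 = 3.26746 m/s
38.70 in² × 0.00064516 = 0.0249677 m²
V = v × A × t = 3.26746 m/s × 0.0249677 m² × 1 s = 0.081581 m³
0.081581 m³ ÷ (0.0283168 m³/ft³) = 2.88101 ft³

2.881 ft³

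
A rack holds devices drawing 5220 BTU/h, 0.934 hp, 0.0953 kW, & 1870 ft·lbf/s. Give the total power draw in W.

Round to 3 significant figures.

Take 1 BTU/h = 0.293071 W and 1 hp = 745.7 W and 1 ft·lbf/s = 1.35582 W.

4860 W

5220 BTU/h × 0.293071 → 1529.83 W
0.934 hp × 745.7 → 696.484 W
0.0953 kW × 1000 → 95.3 W
1870 ft·lbf/s × 1.35582 → 2535.38 W
Total: 1529.83 + 696.484 + 95.3 + 2535.38 = 4856.99 W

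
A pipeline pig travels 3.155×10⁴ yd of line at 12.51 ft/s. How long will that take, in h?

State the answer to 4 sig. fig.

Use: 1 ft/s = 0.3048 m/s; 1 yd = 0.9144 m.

2.102 h

3.155×10⁴ yd × 0.9144 → 28849.3 m
12.51 ft/s × 0.3048 → 3.81305 m/s
t = d / v = 28849.3 m / 3.81305 m/s = 7565.94 s
7565.94 s ÷ (3600 s/h) = 2.10165 h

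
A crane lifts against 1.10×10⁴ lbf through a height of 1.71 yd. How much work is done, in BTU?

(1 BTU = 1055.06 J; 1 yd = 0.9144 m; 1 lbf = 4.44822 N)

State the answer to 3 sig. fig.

72.5 BTU

1.10×10⁴ lbf × 4.44822 = 48930.4 N
1.71 yd × 0.9144 = 1.56362 m
W = F × d = 48930.4 N × 1.56362 m = 76508.6 J
76508.6 J ÷ (1055.06 J/BTU) = 72.5159 BTU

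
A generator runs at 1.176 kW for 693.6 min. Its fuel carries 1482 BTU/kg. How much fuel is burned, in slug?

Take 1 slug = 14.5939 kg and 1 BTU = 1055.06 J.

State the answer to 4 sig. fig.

1.176 kW → 1176 W
693.6 min → 41616 s
E = P × t = 1176 × 41616 = 4.89404×10⁷ J
1482 BTU/kg → 1.5636×10⁶ J/kg
m = E / e_s = 4.89404×10⁷ / 1.5636×10⁶ = 31.2998 kg
In slug: 31.2998 / 14.5939 = 2.14472 slug

2.145 slug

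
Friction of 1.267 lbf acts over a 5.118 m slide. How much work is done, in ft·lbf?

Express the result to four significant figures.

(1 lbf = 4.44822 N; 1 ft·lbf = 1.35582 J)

1.267 lbf × 4.44822 → 5.63589 N
W = F × d = 5.63589 N × 5.118 m = 28.8445 J
28.8445 J ÷ (1.35582 J/ft·lbf) = 21.2746 ft·lbf

21.27 ft·lbf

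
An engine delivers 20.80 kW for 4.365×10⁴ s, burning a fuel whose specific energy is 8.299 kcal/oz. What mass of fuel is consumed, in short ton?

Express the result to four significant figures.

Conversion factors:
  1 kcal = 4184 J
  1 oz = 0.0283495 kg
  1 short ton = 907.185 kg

20.80 kW → 20800 W
E = P × t = 20800 × 43650 = 9.0792×10⁸ J
8.299 kcal/oz → 1.22482×10⁶ J/kg
m = E / e_s = 9.0792×10⁸ / 1.22482×10⁶ = 741.268 kg
In short ton: 741.268 / 907.185 = 0.817108 short ton

0.8171 short ton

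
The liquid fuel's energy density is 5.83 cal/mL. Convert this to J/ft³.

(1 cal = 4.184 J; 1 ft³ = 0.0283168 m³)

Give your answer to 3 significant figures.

5.83 cal/mL × 4.184 J/cal ÷ 10⁻⁶ m³/mL = 2.43927×10⁷ J/m³
2.43927×10⁷ J/m³ × 0.0283168 m³/ft³ = 690723 J/ft³

6.91×10⁵ J/ft³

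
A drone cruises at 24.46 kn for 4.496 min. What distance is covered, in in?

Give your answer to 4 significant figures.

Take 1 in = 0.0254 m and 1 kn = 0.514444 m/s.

24.46 kn × 0.514444 → 12.5833 m/s
4.496 min × 60 → 269.76 s
d = v × t = 12.5833 m/s × 269.76 s = 3394.47 m
3394.47 m ÷ (0.0254 m/in) = 133641 in

1.336×10⁵ in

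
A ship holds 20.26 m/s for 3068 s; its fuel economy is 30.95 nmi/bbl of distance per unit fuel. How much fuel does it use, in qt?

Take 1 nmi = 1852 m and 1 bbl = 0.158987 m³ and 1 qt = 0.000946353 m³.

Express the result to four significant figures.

182.2 qt

d = v × t = 20.26 × 3068 = 62157.7 m
30.95 nmi/bbl → 360529 m/m³
V = d / (distance per unit fuel) = 62157.7 / 360529 = 0.172407 m³
In qt: 0.172407 / 0.000946353 = 182.18 qt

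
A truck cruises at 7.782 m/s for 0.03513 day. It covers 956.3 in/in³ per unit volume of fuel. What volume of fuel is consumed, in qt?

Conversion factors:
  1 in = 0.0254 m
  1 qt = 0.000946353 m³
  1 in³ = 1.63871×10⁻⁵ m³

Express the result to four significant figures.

16.84 qt

0.03513 day → 3035.23 s
d = v × t = 7.782 × 3035.23 = 23620.2 m
956.3 in/in³ → 1.48226×10⁶ m/m³
V = d / (distance per unit fuel) = 23620.2 / 1.48226×10⁶ = 0.0159353 m³
In qt: 0.0159353 / 0.000946353 = 16.8386 qt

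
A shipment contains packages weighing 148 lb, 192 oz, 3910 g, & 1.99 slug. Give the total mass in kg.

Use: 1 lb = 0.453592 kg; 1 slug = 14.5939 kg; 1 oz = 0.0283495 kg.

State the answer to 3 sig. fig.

148 lb × 0.453592 → 67.1316 kg
192 oz × 0.0283495 → 5.4431 kg
3910 g × 0.001 → 3.91 kg
1.99 slug × 14.5939 → 29.0419 kg
Sum: 67.1316 + 5.4431 + 3.91 + 29.0419 = 105.527 kg

106 kg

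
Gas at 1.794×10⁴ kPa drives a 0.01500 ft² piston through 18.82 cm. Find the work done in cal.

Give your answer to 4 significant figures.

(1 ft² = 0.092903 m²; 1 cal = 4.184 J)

1.794×10⁴ kPa → 1.794×10⁷ Pa
0.01500 ft² → 0.00139354 m²
F = P × A = 1.794×10⁷ × 0.00139354 = 25000.1 N
18.82 cm → 0.1882 m
W = F × d = 25000.1 × 0.1882 = 4705.02 J
In cal: 4705.02 / 4.184 = 1124.53 cal

1125 cal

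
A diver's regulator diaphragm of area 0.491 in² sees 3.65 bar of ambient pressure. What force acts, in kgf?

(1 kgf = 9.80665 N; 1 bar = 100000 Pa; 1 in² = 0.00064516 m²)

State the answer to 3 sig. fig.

3.65 bar × 100000 = 365000 Pa
0.491 in² × 0.00064516 = 3.16774×10⁻⁴ m²
F = P × A = 365000 Pa × 3.16774×10⁻⁴ m² = 115.623 N
115.623 N ÷ (9.80665 N/kgf) = 11.7903 kgf

11.8 kgf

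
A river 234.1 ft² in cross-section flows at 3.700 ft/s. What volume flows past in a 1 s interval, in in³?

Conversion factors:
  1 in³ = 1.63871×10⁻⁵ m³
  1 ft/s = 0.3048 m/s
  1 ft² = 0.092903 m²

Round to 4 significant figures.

1.497×10⁶ in³

3.700 ft/s × 0.3048 = 1.12776 m/s
234.1 ft² × 0.092903 = 21.7486 m²
V = v × A × t = 1.12776 m/s × 21.7486 m² × 1 s = 24.5272 m³
24.5272 m³ ÷ (1.63871×10⁻⁵ m³/in³) = 1.49674×10⁶ in³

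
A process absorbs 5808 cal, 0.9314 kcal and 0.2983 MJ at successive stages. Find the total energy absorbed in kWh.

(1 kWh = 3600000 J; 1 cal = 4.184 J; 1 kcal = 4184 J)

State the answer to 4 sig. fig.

5808 cal × 4.184 → 24300.7 J
0.9314 kcal × 4184 → 3896.98 J
0.2983 MJ × 1000000 → 298300 J
Sum: 24300.7 + 3896.98 + 298300 = 326498 J
In kWh: 326498 / 3600000 = 0.0906939 kWh

0.09069 kWh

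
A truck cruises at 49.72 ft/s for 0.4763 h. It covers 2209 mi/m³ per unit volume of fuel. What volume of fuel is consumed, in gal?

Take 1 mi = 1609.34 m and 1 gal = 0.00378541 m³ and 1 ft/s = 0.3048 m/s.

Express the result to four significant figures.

1.931 gal

49.72 ft/s → 15.1547 m/s
0.4763 h → 1714.68 s
d = v × t = 15.1547 × 1714.68 = 25985.5 m
2209 mi/m³ → 3.55503×10⁶ m/m³
V = d / (distance per unit fuel) = 25985.5 / 3.55503×10⁶ = 0.0073095 m³
In gal: 0.0073095 / 0.00378541 = 1.93097 gal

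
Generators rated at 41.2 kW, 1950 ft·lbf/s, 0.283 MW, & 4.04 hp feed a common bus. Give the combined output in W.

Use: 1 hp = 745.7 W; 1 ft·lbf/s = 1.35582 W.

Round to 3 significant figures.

3.30×10⁵ W

41.2 kW × 1000 = 41200 W
1950 ft·lbf/s × 1.35582 = 2643.85 W
0.283 MW × 1000000 = 283000 W
4.04 hp × 745.7 = 3012.63 W
Combined: 41200 + 2643.85 + 283000 + 3012.63 = 329856 W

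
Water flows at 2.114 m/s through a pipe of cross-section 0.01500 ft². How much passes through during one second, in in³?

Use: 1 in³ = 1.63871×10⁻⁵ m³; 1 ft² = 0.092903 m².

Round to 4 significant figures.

0.01500 ft² × 0.092903 = 0.00139354 m²
V = v × A × t = 2.114 m/s × 0.00139354 m² × 1 s = 0.00294594 m³
0.00294594 m³ ÷ (1.63871×10⁻⁵ m³/in³) = 179.772 in³

179.8 in³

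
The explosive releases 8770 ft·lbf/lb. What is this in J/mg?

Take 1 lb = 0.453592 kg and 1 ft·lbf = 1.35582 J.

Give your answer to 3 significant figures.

0.0262 J/mg

8770 ft·lbf/lb × 1.35582 J/ft·lbf ÷ 0.453592 kg/lb = 26214.2 J/kg
26214.2 J/kg × 10⁻⁶ kg/mg = 0.0262142 J/mg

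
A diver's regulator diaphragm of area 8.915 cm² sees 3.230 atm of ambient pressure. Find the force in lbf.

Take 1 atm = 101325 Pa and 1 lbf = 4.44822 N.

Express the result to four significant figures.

65.59 lbf

3.230 atm × 101325 = 327280 Pa
8.915 cm² × 0.0001 = 8.915×10⁻⁴ m²
F = P × A = 327280 Pa × 8.915×10⁻⁴ m² = 291.77 N
291.77 N ÷ (4.44822 N/lbf) = 65.5925 lbf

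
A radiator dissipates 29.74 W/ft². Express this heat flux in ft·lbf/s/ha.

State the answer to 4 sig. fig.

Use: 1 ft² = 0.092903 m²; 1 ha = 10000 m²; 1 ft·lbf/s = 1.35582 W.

29.74 W/ft² ÷ 0.092903 m²/ft² = 320.119 W/m²
320.119 W/m² ÷ 1.35582 W/ft·lbf/s × 10000 m²/ha = 2.36107×10⁶ ft·lbf/s/ha

2.361×10⁶ ft·lbf/s/ha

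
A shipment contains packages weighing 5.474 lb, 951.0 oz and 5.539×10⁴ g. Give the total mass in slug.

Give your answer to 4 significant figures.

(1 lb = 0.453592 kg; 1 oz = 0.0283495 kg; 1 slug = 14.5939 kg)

5.474 lb × 0.453592 = 2.48296 kg
951.0 oz × 0.0283495 = 26.9604 kg
5.539×10⁴ g × 0.001 = 55.39 kg
Combined: 2.48296 + 26.9604 + 55.39 = 84.8334 kg
In slug: 84.8334 / 14.5939 = 5.81294 slug

5.813 slug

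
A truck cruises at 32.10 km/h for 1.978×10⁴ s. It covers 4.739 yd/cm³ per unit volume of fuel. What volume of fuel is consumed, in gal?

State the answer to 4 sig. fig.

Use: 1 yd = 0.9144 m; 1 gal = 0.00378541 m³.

10.75 gal

32.10 km/h → 8.91667 m/s
d = v × t = 8.91667 × 19780 = 176372 m
4.739 yd/cm³ → 4.33334×10⁶ m/m³
V = d / (distance per unit fuel) = 176372 / 4.33334×10⁶ = 0.0407012 m³
In gal: 0.0407012 / 0.00378541 = 10.7521 gal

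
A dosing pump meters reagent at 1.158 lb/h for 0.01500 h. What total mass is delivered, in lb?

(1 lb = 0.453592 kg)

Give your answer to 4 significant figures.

1.158 lb/h → 1.45905×10⁻⁴ kg/s
0.01500 h → 54 s
m = ṁ × t = 1.45905×10⁻⁴ × 54 = 0.00787887 kg
In lb: 0.00787887 / 0.453592 = 0.0173699 lb

0.01737 lb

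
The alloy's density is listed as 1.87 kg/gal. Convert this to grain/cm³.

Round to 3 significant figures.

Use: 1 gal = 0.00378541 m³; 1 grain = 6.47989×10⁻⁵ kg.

1.87 kg/gal ÷ 0.00378541 m³/gal = 494.002 kg/m³
494.002 kg/m³ ÷ 6.47989×10⁻⁵ kg/grain × 10⁻⁶ m³/cm³ = 7.62362 grain/cm³

7.62 grain/cm³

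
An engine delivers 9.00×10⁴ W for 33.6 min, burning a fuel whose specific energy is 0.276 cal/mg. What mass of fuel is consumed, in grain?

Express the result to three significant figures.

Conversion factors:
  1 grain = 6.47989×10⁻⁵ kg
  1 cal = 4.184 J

33.6 min → 2016 s
E = P × t = 90000 × 2016 = 1.8144×10⁸ J
0.276 cal/mg → 1.15478×10⁶ J/kg
m = E / e_s = 1.8144×10⁸ / 1.15478×10⁶ = 157.121 kg
In grain: 157.121 / 6.47989×10⁻⁵ = 2.42475×10⁶ grain

2.42×10⁶ grain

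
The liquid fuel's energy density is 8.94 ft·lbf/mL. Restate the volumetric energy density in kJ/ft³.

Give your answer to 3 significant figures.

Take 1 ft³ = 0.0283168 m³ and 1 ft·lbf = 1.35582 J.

8.94 ft·lbf/mL × 1.35582 J/ft·lbf ÷ 10⁻⁶ m³/mL = 1.2121×10⁷ J/m³
1.2121×10⁷ J/m³ ÷ 1000 J/kJ × 0.0283168 m³/ft³ = 343.228 kJ/ft³

343 kJ/ft³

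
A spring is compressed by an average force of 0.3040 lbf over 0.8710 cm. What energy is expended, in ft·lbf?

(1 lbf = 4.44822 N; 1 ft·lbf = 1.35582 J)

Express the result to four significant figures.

0.008687 ft·lbf

0.3040 lbf × 4.44822 = 1.35226 N
0.8710 cm × 0.01 = 0.00871 m
W = F × d = 1.35226 N × 0.00871 m = 0.0117782 J
0.0117782 J ÷ (1.35582 J/ft·lbf) = 0.00868714 ft·lbf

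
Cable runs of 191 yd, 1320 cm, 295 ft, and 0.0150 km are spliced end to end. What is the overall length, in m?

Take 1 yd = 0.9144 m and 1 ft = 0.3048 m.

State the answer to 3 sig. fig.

191 yd × 0.9144 → 174.65 m
1320 cm × 0.01 → 13.2 m
295 ft × 0.3048 → 89.916 m
0.0150 km × 1000 → 15 m
Sum: 174.65 + 13.2 + 89.916 + 15 = 292.766 m

293 m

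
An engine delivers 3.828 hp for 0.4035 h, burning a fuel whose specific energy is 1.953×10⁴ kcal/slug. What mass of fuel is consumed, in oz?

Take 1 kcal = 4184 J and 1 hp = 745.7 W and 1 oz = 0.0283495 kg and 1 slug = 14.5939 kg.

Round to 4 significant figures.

26.12 oz

3.828 hp → 2854.54 W
0.4035 h → 1452.6 s
E = P × t = 2854.54 × 1452.6 = 4.1465×10⁶ J
1.953×10⁴ kcal/slug → 5.59916×10⁶ J/kg
m = E / e_s = 4.1465×10⁶ / 5.59916×10⁶ = 0.740558 kg
In oz: 0.740558 / 0.0283495 = 26.1224 oz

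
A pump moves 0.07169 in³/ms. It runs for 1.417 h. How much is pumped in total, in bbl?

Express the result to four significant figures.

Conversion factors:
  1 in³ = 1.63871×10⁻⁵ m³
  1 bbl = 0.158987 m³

0.07169 in³/ms → 0.00117479 m³/s
1.417 h → 5101.2 s
V = Q × t = 0.00117479 × 5101.2 = 5.99284 m³
In bbl: 5.99284 / 0.158987 = 37.6939 bbl

37.69 bbl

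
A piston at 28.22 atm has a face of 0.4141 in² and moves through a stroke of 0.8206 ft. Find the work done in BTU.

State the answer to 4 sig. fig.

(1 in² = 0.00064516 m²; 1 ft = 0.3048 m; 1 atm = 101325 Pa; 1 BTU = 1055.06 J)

28.22 atm → 2.85939×10⁶ Pa
0.4141 in² → 2.67161×10⁻⁴ m²
F = P × A = 2.85939×10⁶ × 2.67161×10⁻⁴ = 763.917 N
0.8206 ft → 0.250119 m
W = F × d = 763.917 × 0.250119 = 191.07 J
In BTU: 191.07 / 1055.06 = 0.181099 BTU

0.1811 BTU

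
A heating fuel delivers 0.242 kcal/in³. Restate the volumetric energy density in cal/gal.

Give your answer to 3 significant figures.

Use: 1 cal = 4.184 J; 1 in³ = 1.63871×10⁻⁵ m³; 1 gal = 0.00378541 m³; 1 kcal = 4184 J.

5.59×10⁴ cal/gal

0.242 kcal/in³ × 4184 J/kcal ÷ 1.63871×10⁻⁵ m³/in³ = 6.17881×10⁷ J/m³
6.17881×10⁷ J/m³ ÷ 4.184 J/cal × 0.00378541 m³/gal = 55901.8 cal/gal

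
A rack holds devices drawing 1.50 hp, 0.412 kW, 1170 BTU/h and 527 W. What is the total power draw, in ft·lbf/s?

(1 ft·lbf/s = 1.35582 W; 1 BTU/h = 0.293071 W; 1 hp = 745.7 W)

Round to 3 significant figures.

1770 ft·lbf/s

1.50 hp × 745.7 = 1118.55 W
0.412 kW × 1000 = 412 W
1170 BTU/h × 0.293071 = 342.893 W
527 W (already W)
Sum: 1118.55 + 412 + 342.893 + 527 = 2400.44 W
In ft·lbf/s: 2400.44 / 1.35582 = 1770.47 ft·lbf/s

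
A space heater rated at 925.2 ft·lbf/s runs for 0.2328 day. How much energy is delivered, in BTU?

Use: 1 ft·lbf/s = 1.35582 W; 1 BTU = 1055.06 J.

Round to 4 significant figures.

2.391×10⁴ BTU

925.2 ft·lbf/s × 1.35582 = 1254.4 W
0.2328 day × 86400 = 20113.9 s
E = P × t = 1254.4 W × 20113.9 s = 2.52309×10⁷ J
2.52309×10⁷ J ÷ (1055.06 J/BTU) = 23914.2 BTU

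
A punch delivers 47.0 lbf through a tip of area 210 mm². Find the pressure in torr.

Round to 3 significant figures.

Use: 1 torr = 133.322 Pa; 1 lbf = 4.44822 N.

7470 torr

47.0 lbf × 4.44822 = 209.066 N
210 mm² × 10⁻⁶ = 2.1×10⁻⁴ m²
P = F / A = 209.066 N / 2.1×10⁻⁴ m² = 995552 Pa
995552 Pa ÷ (133.322 Pa/torr) = 7467.27 torr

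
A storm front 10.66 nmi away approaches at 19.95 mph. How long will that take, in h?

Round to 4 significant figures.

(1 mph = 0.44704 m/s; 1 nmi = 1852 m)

0.6149 h

10.66 nmi × 1852 = 19742.3 m
19.95 mph × 0.44704 = 8.91845 m/s
t = d / v = 19742.3 m / 8.91845 m/s = 2213.65 s
2213.65 s ÷ (3600 s/h) = 0.614903 h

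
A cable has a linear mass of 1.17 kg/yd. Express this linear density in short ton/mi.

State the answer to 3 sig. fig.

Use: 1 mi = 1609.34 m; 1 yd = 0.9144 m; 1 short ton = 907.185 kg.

1.17 kg/yd ÷ 0.9144 m/yd = 1.27953 kg/m
1.27953 kg/m ÷ 907.185 kg/short ton × 1609.34 m/mi = 2.26988 short ton/mi

2.27 short ton/mi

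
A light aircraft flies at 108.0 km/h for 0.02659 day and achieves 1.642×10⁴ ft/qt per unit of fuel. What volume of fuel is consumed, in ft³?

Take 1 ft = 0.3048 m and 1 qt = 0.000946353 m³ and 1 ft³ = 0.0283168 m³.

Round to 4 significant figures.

0.4602 ft³

108.0 km/h → 30 m/s
0.02659 day → 2297.38 s
d = v × t = 30 × 2297.38 = 68921.4 m
1.642×10⁴ ft/qt → 5.28853×10⁶ m/m³
V = d / (distance per unit fuel) = 68921.4 / 5.28853×10⁶ = 0.0130322 m³
In ft³: 0.0130322 / 0.0283168 = 0.460229 ft³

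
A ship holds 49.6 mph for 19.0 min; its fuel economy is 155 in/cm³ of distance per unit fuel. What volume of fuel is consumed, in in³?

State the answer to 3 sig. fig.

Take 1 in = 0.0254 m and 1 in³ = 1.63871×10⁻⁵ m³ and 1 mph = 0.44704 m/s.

49.6 mph → 22.1732 m/s
19.0 min → 1140 s
d = v × t = 22.1732 × 1140 = 25277.4 m
155 in/cm³ → 3.937×10⁶ m/m³
V = d / (distance per unit fuel) = 25277.4 / 3.937×10⁶ = 0.00642047 m³
In in³: 0.00642047 / 1.63871×10⁻⁵ = 391.8 in³

392 in³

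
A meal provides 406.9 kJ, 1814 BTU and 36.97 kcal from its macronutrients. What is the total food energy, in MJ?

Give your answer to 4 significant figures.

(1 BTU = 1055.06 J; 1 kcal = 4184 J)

2.475 MJ

406.9 kJ × 1000 = 406900 J
1814 BTU × 1055.06 = 1.91388×10⁶ J
36.97 kcal × 4184 = 154682 J
Total: 406900 + 1.91388×10⁶ + 154682 = 2.47546×10⁶ J
In MJ: 2.47546×10⁶ / 1000000 = 2.47546 MJ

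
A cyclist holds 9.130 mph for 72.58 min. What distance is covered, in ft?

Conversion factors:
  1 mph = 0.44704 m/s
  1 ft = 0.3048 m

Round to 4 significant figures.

9.130 mph × 0.44704 → 4.08148 m/s
72.58 min × 60 → 4354.8 s
d = v × t = 4.08148 m/s × 4354.8 s = 17774 m
17774 m ÷ (0.3048 m/ft) = 58313.6 ft

5.831×10⁴ ft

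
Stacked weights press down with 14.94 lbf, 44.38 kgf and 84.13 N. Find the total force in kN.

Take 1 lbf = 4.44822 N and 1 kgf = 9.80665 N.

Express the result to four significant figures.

14.94 lbf × 4.44822 = 66.4564 N
44.38 kgf × 9.80665 = 435.219 N
84.13 N (already N)
Sum: 66.4564 + 435.219 + 84.13 = 585.805 N
In kN: 585.805 / 1000 = 0.585805 kN

0.5858 kN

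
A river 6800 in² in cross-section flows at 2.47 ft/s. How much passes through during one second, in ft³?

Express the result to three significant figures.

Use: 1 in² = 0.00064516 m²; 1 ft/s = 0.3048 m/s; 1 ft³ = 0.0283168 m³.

2.47 ft/s × 0.3048 → 0.752856 m/s
6800 in² × 0.00064516 → 4.38709 m²
V = v × A × t = 0.752856 m/s × 4.38709 m² × 1 s = 3.30285 m³
3.30285 m³ ÷ (0.0283168 m³/ft³) = 116.639 ft³

117 ft³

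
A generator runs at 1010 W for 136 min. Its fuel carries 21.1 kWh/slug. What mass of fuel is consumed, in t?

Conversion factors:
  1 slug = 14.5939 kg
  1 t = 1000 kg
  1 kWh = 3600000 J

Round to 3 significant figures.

0.00158 t

136 min → 8160 s
E = P × t = 1010 × 8160 = 8.2416×10⁶ J
21.1 kWh/slug → 5.20491×10⁶ J/kg
m = E / e_s = 8.2416×10⁶ / 5.20491×10⁶ = 1.58343 kg
In t: 1.58343 / 1000 = 0.00158343 t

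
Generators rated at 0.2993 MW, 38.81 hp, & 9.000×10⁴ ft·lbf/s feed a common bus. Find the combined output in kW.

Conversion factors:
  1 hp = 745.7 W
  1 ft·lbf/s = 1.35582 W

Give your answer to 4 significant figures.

450.3 kW

0.2993 MW × 1000000 = 299300 W
38.81 hp × 745.7 = 28940.6 W
9.000×10⁴ ft·lbf/s × 1.35582 = 122024 W
Total: 299300 + 28940.6 + 122024 = 450265 W
In kW: 450265 / 1000 = 450.265 kW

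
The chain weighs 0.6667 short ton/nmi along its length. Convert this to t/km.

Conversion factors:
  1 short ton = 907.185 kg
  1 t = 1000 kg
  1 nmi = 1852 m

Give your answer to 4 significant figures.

0.6667 short ton/nmi × 907.185 kg/short ton ÷ 1852 m/nmi = 0.326577 kg/m
0.326577 kg/m ÷ 1000 kg/t × 1000 m/km = 0.326577 t/km

0.3266 t/km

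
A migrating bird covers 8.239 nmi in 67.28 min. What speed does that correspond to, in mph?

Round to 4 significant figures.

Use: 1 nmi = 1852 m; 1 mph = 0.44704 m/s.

8.239 nmi × 1852 = 15258.6 m
67.28 min × 60 = 4036.8 s
v = d / t = 15258.6 m / 4036.8 s = 3.77988 m/s
3.77988 m/s ÷ (0.44704 m/s/mph) = 8.45535 mph

8.455 mph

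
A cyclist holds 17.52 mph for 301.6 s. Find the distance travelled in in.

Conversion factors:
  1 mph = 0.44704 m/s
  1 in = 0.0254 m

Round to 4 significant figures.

17.52 mph × 0.44704 = 7.83214 m/s
d = v × t = 7.83214 m/s × 301.6 s = 2362.17 m
2362.17 m ÷ (0.0254 m/in) = 92998.8 in

9.300×10⁴ in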